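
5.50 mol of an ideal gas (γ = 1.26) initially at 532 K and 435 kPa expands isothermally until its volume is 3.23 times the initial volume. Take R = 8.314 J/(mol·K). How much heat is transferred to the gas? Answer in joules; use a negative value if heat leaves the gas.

V₁ = nRT₁/P₁ = 5.50×8.314×532/435 = 55.9 L.
Isothermal: T stays 532 K; PV = const ⇒ V₂ = 181 L, P₂ = 135 kPa.
ΔU = 0 (ideal gas, T constant).
W = nRT ln(V₂/V₁) = 5.50×8.314×532×ln(3.23) = 28500 J.
Q = ΔU + W = 28500 J.

28500 J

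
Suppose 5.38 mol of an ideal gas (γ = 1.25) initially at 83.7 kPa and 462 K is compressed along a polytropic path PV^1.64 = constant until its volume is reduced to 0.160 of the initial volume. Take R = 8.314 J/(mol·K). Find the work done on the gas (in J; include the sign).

V₁ = nRT₁/P₁ = 5.38×8.314×462/83.7 = 247 L.
Polytropic n=1.64: T₂ = T₁(V₁/V₂)^(n−1) = 462×(6.25)^0.64 = 1490 K; P₂ = P₁(V₁/V₂)^n = 1690 kPa.
W = (P₁V₁−P₂V₂)/(n−1) = (83.7×247−1690×39.5)/0.64 = -72000 J.
Work done on the gas = −W_by = 72000 J.

72000 J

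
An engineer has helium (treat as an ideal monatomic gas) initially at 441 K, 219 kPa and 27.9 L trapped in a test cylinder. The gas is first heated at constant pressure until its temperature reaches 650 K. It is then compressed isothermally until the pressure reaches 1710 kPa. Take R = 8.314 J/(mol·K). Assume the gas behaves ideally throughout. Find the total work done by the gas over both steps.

n = P₁V₁/(RT₁) = 219×27.9/(8.314×441) = 1.67 mol.
Step 1 — Isobaric: P stays 219 kPa; V/T = const ⇒ T₂ = 650 K, V₂ = 41.1 L.
W = PΔV = 219×(41.1−27.9) kPa·L = 2900 J.
ΔU = nCvΔT = 1.67×12.5×(650−441) = 4340 J.
Q = ΔU + W = nCpΔT = 7240 J.
State after step 1: P = 219 kPa, V = 41.1 L, T = 650 K.
Step 2 — Isothermal: T stays 650 K; PV = const ⇒ V₂ = 5.27 L, P₂ = 1710 kPa.
ΔU = 0 (ideal gas, T constant).
W = nRT ln(V₂/V₁) = 1.67×8.314×650×ln(0.128) = -18500 J.
Q = ΔU + W = -18500 J.
Net over both steps: W = -15600 J, Q = -11300 J, ΔU = 4340 J.

-15600 J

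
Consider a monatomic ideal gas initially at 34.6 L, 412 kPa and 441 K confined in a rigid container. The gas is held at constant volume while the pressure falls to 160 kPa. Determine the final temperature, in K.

Isochoric: V stays 34.6 L; P/T = const ⇒ T₂ = 171 K, P₂ = 160 kPa.

171 K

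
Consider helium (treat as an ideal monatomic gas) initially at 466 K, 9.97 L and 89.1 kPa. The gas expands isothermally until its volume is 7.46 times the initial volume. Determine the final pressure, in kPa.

Isothermal: T stays 466 K; PV = const ⇒ V₂ = 74.4 L, P₂ = 11.9 kPa.

11.9 kPa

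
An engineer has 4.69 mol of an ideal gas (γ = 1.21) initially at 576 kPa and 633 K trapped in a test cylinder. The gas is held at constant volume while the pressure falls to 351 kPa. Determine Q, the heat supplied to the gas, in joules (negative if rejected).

-45900 J

V₁ = nRT₁/P₁ = 4.69×8.314×633/576 = 42.9 L.
Isochoric: V stays 42.9 L; P/T = const ⇒ T₂ = 386 K, P₂ = 351 kPa.
W = 0 (no volume change).
ΔU = nCvΔT = 4.69×39.6×(386−633) = -45900 J.
Q = ΔU = -45900 J.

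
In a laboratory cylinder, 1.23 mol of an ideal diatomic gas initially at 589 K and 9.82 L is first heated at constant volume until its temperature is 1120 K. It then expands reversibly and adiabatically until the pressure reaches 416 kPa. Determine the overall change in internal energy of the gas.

6270 J

P₁ = nRT₁/V₁ = 1.23×8.314×589/9.82 = 613 kPa.
Step 1 — Isochoric: V stays 9.82 L; P/T = const ⇒ T₂ = 1120 K, P₂ = 1170 kPa.
W = 0 (no volume change).
ΔU = nCvΔT = 1.23×20.8×(1120−589) = 13600 J.
Q = ΔU = 13600 J.
State after step 1: P = 1170 kPa, V = 9.82 L, T = 1120 K.
Step 2 — Adiabatic: T₂/T₁ = (P₂/P₁)^((γ−1)/γ) ⇒ T₂ = 1120×(0.357)^0.286 = 834 K; V₂ = 20.5 L.
ΔU = nCvΔT = 1.23×20.8×(834−1120) = -7310 J.
Q = 0 for an adiabatic process, so W = −ΔU = 7310 J.
Net over both steps: W = 7310 J, Q = 13600 J, ΔU = 6270 J.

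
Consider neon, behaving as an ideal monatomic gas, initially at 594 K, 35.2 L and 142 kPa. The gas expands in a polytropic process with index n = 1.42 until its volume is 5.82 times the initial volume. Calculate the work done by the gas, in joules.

6220 J

n = P₁V₁/(RT₁) = 142×35.2/(8.314×594) = 1.01 mol.
Polytropic n=1.42: T₂ = T₁(V₁/V₂)^(n−1) = 594×(0.172)^0.42 = 283 K; P₂ = P₁(V₁/V₂)^n = 11.6 kPa.
W = (P₁V₁−P₂V₂)/(n−1) = (142×35.2−11.6×205)/0.42 = 6220 J.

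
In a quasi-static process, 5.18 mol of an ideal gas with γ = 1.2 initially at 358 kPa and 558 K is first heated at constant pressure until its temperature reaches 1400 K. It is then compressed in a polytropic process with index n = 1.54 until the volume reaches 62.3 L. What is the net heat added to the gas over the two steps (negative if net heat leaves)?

V₁ = nRT₁/P₁ = 5.18×8.314×558/358 = 67.1 L.
Step 1 — Isobaric: P stays 358 kPa; V/T = const ⇒ T₂ = 1400 K, V₂ = 168 L.
W = PΔV = 358×(168−67.1) kPa·L = 36300 J.
ΔU = nCvΔT = 5.18×41.6×(1400−558) = 181000 J.
Q = ΔU + W = nCpΔT = 218000 J.
State after step 1: P = 358 kPa, V = 168 L, T = 1400 K.
Step 2 — Polytropic n=1.54: T₂ = T₁(V₁/V₂)^(n−1) = 1400×(2.70)^0.54 = 2400 K; P₂ = P₁(V₁/V₂)^n = 1660 kPa.
W = (P₁V₁−P₂V₂)/(n−1) = (358×168−1660×62.3)/0.54 = -79400 J.
ΔU = nCvΔT = 5.18×41.6×(2400−1400) = 214000 J.
Q = ΔU + W = 135000 J.
Net over both steps: W = -43100 J, Q = 353000 J, ΔU = 396000 J.

353000 J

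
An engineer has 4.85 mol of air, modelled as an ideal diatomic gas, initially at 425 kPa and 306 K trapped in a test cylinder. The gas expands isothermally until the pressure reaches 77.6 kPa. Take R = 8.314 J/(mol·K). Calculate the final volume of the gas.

159 L

V₁ = nRT₁/P₁ = 4.85×8.314×306/425 = 29.0 L.
Isothermal: T stays 306 K; PV = const ⇒ V₂ = 159 L, P₂ = 77.6 kPa.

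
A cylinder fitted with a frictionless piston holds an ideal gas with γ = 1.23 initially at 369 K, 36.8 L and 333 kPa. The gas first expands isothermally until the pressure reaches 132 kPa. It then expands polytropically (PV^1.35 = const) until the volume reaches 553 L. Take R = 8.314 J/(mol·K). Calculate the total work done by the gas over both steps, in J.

n = P₁V₁/(RT₁) = 333×36.8/(8.314×369) = 3.99 mol.
Step 1 — Isothermal: T stays 369 K; PV = const ⇒ V₂ = 92.8 L, P₂ = 132 kPa.
ΔU = 0 (ideal gas, T constant).
W = nRT ln(V₂/V₁) = 3.99×8.314×369×ln(2.52) = 11300 J.
Q = ΔU + W = 11300 J.
State after step 1: P = 132 kPa, V = 92.8 L, T = 369 K.
Step 2 — Polytropic n=1.35: T₂ = T₁(V₁/V₂)^(n−1) = 369×(0.168)^0.35 = 198 K; P₂ = P₁(V₁/V₂)^n = 11.9 kPa.
W = (P₁V₁−P₂V₂)/(n−1) = (132×92.8−11.9×553)/0.35 = 16300 J.
ΔU = nCvΔT = 3.99×36.1×(198−369) = -24700 J.
Q = ΔU + W = -8490 J.
Net over both steps: W = 27600 J, Q = 2850 J, ΔU = -24700 J.

27600 J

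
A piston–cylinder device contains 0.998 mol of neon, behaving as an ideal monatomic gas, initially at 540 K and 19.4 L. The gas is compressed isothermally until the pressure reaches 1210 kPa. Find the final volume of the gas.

3.70 L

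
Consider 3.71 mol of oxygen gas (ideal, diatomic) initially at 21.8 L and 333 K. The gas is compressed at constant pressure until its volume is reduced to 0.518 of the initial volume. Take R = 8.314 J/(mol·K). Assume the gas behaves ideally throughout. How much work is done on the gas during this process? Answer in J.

4950 J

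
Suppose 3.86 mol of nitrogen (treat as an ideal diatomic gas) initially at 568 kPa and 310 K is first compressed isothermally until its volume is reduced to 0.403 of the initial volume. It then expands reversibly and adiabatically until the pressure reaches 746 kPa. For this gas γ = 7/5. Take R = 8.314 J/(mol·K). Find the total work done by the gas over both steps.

-4910 J

V₁ = nRT₁/P₁ = 3.86×8.314×310/568 = 17.5 L.
Step 1 — Isothermal: T stays 310 K; PV = const ⇒ V₂ = 7.06 L, P₂ = 1410 kPa.
ΔU = 0 (ideal gas, T constant).
W = nRT ln(V₂/V₁) = 3.86×8.314×310×ln(0.403) = -9040 J.
Q = ΔU + W = -9040 J.
State after step 1: P = 1410 kPa, V = 7.06 L, T = 310 K.
Step 2 — Adiabatic: T₂/T₁ = (P₂/P₁)^((γ−1)/γ) ⇒ T₂ = 310×(0.529)^0.286 = 258 K; V₂ = 11.1 L.
ΔU = nCvΔT = 3.86×20.8×(258−310) = -4130 J.
Q = 0 for an adiabatic process, so W = −ΔU = 4130 J.
Net over both steps: W = -4910 J, Q = -9040 J, ΔU = -4130 J.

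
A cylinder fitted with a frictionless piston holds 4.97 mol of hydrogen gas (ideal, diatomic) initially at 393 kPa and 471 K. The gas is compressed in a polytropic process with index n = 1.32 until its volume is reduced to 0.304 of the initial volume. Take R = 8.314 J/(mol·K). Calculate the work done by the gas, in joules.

V₁ = nRT₁/P₁ = 4.97×8.314×471/393 = 49.5 L.
Polytropic n=1.32: T₂ = T₁(V₁/V₂)^(n−1) = 471×(3.29)^0.32 = 689 K; P₂ = P₁(V₁/V₂)^n = 1890 kPa.
W = (P₁V₁−P₂V₂)/(n−1) = (393×49.5−1890×15.1)/0.32 = -28200 J.

-28200 J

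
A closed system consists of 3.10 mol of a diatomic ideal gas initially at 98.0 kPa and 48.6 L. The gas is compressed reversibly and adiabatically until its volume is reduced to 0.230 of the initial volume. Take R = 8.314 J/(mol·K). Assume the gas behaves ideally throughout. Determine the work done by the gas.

T₁ = P₁V₁/(nR) = 98.0×48.6/(3.10×8.314) = 185 K.
Adiabatic: TV^(γ−1) = const ⇒ T₂ = 185×(4.35)^0.400 = 333 K; PV^γ = const ⇒ P₂ = 767 kPa.
ΔU = nCvΔT = 3.10×20.8×(333−185) = 9530 J.
Q = 0 for an adiabatic process, so W = −ΔU = -9530 J.

-9530 J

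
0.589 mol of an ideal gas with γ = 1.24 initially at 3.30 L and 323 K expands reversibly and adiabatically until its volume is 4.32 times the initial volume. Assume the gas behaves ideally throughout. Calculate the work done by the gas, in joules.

P₁ = nRT₁/V₁ = 0.589×8.314×323/3.30 = 479 kPa.
Adiabatic: TV^(γ−1) = const ⇒ T₂ = 323×(0.231)^0.240 = 227 K; PV^γ = const ⇒ P₂ = 78.1 kPa.
ΔU = nCvΔT = 0.589×34.6×(227−323) = -1950 J.
Q = 0 for an adiabatic process, so W = −ΔU = 1950 J.

1950 J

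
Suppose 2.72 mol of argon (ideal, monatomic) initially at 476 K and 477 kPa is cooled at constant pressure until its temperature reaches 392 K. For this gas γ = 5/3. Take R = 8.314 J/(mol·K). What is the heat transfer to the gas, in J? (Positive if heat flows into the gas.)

V₁ = nRT₁/P₁ = 2.72×8.314×476/477 = 22.6 L.
Isobaric: P stays 477 kPa; V/T = const ⇒ T₂ = 392 K, V₂ = 18.6 L.
W = PΔV = 477×(18.6−22.6) kPa·L = -1900 J.
ΔU = nCvΔT = 2.72×12.5×(392−476) = -2850 J.
Q = ΔU + W = nCpΔT = -4750 J.

-4750 J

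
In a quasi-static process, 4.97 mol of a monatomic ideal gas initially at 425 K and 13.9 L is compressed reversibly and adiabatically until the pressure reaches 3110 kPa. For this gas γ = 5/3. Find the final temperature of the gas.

609 K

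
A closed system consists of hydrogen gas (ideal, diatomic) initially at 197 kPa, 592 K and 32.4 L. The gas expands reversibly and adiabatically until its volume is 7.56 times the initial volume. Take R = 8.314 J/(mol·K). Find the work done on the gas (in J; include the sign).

n = P₁V₁/(RT₁) = 197×32.4/(8.314×592) = 1.30 mol.
Adiabatic: TV^(γ−1) = const ⇒ T₂ = 592×(0.132)^0.400 = 264 K; PV^γ = const ⇒ P₂ = 11.6 kPa.
ΔU = nCvΔT = 1.30×20.8×(264−592) = -8850 J.
Q = 0 for an adiabatic process, so W = −ΔU = 8850 J.
Work done on the gas = −W_by = -8850 J.

-8850 J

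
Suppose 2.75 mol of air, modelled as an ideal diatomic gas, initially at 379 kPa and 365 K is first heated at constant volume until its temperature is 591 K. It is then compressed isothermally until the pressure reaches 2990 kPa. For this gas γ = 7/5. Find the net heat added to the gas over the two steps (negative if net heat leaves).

-8480 J

V₁ = nRT₁/P₁ = 2.75×8.314×365/379 = 22.0 L.
Step 1 — Isochoric: V stays 22.0 L; P/T = const ⇒ T₂ = 591 K, P₂ = 614 kPa.
W = 0 (no volume change).
ΔU = nCvΔT = 2.75×20.8×(591−365) = 12900 J.
Q = ΔU = 12900 J.
State after step 1: P = 614 kPa, V = 22.0 L, T = 591 K.
Step 2 — Isothermal: T stays 591 K; PV = const ⇒ V₂ = 4.52 L, P₂ = 2990 kPa.
ΔU = 0 (ideal gas, T constant).
W = nRT ln(V₂/V₁) = 2.75×8.314×591×ln(0.205) = -21400 J.
Q = ΔU + W = -21400 J.
Net over both steps: W = -21400 J, Q = -8480 J, ΔU = 12900 J.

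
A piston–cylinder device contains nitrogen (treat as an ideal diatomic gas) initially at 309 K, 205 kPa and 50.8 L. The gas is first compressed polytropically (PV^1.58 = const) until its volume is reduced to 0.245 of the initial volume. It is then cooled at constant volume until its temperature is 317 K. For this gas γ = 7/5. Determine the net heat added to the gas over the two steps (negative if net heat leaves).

n = P₁V₁/(RT₁) = 205×50.8/(8.314×309) = 4.05 mol.
Step 1 — Polytropic n=1.58: T₂ = T₁(V₁/V₂)^(n−1) = 309×(4.08)^0.58 = 699 K; P₂ = P₁(V₁/V₂)^n = 1890 kPa.
W = (P₁V₁−P₂V₂)/(n−1) = (205×50.8−1890×12.4)/0.58 = -22600 J.
ΔU = nCvΔT = 4.05×20.8×(699−309) = 32800 J.
Q = ΔU + W = 10200 J.
State after step 1: P = 1890 kPa, V = 12.4 L, T = 699 K.
Step 2 — Isochoric: V stays 12.4 L; P/T = const ⇒ T₂ = 317 K, P₂ = 858 kPa.
W = 0 (no volume change).
ΔU = nCvΔT = 4.05×20.8×(317−699) = -32200 J.
Q = ΔU = -32200 J.
Net over both steps: W = -22600 J, Q = -22000 J, ΔU = 674 J.

-22000 J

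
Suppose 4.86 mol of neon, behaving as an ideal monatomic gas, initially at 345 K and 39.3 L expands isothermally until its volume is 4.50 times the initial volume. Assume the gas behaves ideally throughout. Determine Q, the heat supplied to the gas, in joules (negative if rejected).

P₁ = nRT₁/V₁ = 4.86×8.314×345/39.3 = 355 kPa.
Isothermal: T stays 345 K; PV = const ⇒ V₂ = 177 L, P₂ = 78.8 kPa.
ΔU = 0 (ideal gas, T constant).
W = nRT ln(V₂/V₁) = 4.86×8.314×345×ln(4.50) = 21000 J.
Q = ΔU + W = 21000 J.

21000 J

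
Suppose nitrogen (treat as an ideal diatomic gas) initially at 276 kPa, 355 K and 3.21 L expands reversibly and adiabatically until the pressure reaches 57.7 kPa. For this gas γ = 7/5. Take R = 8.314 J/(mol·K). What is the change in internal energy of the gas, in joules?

-799 J

n = P₁V₁/(RT₁) = 276×3.21/(8.314×355) = 0.300 mol.
Adiabatic: T₂/T₁ = (P₂/P₁)^((γ−1)/γ) ⇒ T₂ = 355×(0.209)^0.286 = 227 K; V₂ = 9.82 L.
For an ideal gas ΔU = nCvΔT with Cv = (5/2)R = 20.8 J/(mol·K).
ΔU = 0.300×20.8×(227−355) = -799 J.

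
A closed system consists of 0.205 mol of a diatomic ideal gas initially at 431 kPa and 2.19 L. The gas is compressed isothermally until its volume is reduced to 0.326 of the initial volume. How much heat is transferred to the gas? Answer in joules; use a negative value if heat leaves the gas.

-1060 J

T₁ = P₁V₁/(nR) = 431×2.19/(0.205×8.314) = 554 K.
Isothermal: T stays 554 K; PV = const ⇒ V₂ = 0.714 L, P₂ = 1320 kPa.
ΔU = 0 (ideal gas, T constant).
W = nRT ln(V₂/V₁) = 0.205×8.314×554×ln(0.326) = -1060 J.
Q = ΔU + W = -1060 J.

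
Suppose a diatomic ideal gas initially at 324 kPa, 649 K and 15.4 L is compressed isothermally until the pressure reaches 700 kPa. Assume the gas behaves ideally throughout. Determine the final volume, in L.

7.13 L

Isothermal: T stays 649 K; PV = const ⇒ V₂ = 7.13 L, P₂ = 700 kPa.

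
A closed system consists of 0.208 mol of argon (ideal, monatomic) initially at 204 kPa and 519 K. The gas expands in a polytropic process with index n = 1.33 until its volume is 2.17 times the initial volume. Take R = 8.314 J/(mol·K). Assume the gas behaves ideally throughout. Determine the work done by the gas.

V₁ = nRT₁/P₁ = 0.208×8.314×519/204 = 4.40 L.
Polytropic n=1.33: T₂ = T₁(V₁/V₂)^(n−1) = 519×(0.461)^0.33 = 402 K; P₂ = P₁(V₁/V₂)^n = 72.8 kPa.
W = (P₁V₁−P₂V₂)/(n−1) = (204×4.40−72.8×9.55)/0.33 = 614 J.

614 J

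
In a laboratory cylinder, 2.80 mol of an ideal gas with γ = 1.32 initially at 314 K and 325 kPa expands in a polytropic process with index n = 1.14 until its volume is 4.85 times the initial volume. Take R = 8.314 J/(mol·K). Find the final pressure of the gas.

53.7 kPa

V₁ = nRT₁/P₁ = 2.80×8.314×314/325 = 22.5 L.
Polytropic n=1.14: T₂ = T₁(V₁/V₂)^(n−1) = 314×(0.206)^0.14 = 252 K; P₂ = P₁(V₁/V₂)^n = 53.7 kPa.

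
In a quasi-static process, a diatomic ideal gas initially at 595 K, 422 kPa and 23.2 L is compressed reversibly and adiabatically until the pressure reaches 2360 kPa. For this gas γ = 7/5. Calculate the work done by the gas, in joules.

n = P₁V₁/(RT₁) = 422×23.2/(8.314×595) = 1.98 mol.
Adiabatic: T₂/T₁ = (P₂/P₁)^((γ−1)/γ) ⇒ T₂ = 595×(5.59)^0.286 = 973 K; V₂ = 6.78 L.
ΔU = nCvΔT = 1.98×20.8×(973−595) = 15500 J.
Q = 0 for an adiabatic process, so W = −ΔU = -15500 J.

-15500 J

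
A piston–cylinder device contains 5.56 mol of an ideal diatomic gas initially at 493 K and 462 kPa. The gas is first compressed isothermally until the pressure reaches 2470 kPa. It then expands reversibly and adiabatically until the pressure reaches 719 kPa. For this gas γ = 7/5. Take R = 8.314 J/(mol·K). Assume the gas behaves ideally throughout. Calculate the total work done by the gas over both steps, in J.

V₁ = nRT₁/P₁ = 5.56×8.314×493/462 = 49.3 L.
Step 1 — Isothermal: T stays 493 K; PV = const ⇒ V₂ = 9.23 L, P₂ = 2470 kPa.
ΔU = 0 (ideal gas, T constant).
W = nRT ln(V₂/V₁) = 5.56×8.314×493×ln(0.187) = -38200 J.
Q = ΔU + W = -38200 J.
State after step 1: P = 2470 kPa, V = 9.23 L, T = 493 K.
Step 2 — Adiabatic: T₂/T₁ = (P₂/P₁)^((γ−1)/γ) ⇒ T₂ = 493×(0.291)^0.286 = 347 K; V₂ = 22.3 L.
ΔU = nCvΔT = 5.56×20.8×(347−493) = -16900 J.
Q = 0 for an adiabatic process, so W = −ΔU = 16900 J.
Net over both steps: W = -21300 J, Q = -38200 J, ΔU = -16900 J.

-21300 J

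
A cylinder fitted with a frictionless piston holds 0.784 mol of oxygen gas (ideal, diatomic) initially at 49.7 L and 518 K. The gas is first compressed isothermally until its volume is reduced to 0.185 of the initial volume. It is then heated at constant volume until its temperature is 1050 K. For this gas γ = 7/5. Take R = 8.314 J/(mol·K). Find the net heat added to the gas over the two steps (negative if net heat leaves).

2970 J

P₁ = nRT₁/V₁ = 0.784×8.314×518/49.7 = 67.9 kPa.
Step 1 — Isothermal: T stays 518 K; PV = const ⇒ V₂ = 9.19 L, P₂ = 367 kPa.
ΔU = 0 (ideal gas, T constant).
W = nRT ln(V₂/V₁) = 0.784×8.314×518×ln(0.185) = -5700 J.
Q = ΔU + W = -5700 J.
State after step 1: P = 367 kPa, V = 9.19 L, T = 518 K.
Step 2 — Isochoric: V stays 9.19 L; P/T = const ⇒ T₂ = 1050 K, P₂ = 744 kPa.
W = 0 (no volume change).
ΔU = nCvΔT = 0.784×20.8×(1050−518) = 8670 J.
Q = ΔU = 8670 J.
Net over both steps: W = -5700 J, Q = 2970 J, ΔU = 8670 J.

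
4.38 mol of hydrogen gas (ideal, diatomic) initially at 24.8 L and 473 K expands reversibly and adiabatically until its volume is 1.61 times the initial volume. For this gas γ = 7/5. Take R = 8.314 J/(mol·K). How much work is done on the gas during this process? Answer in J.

P₁ = nRT₁/V₁ = 4.38×8.314×473/24.8 = 695 kPa.
Adiabatic: TV^(γ−1) = const ⇒ T₂ = 473×(0.621)^0.400 = 391 K; PV^γ = const ⇒ P₂ = 357 kPa.
ΔU = nCvΔT = 4.38×20.8×(391−473) = -7470 J.
Q = 0 for an adiabatic process, so W = −ΔU = 7470 J.
Work done on the gas = −W_by = -7470 J.

-7470 J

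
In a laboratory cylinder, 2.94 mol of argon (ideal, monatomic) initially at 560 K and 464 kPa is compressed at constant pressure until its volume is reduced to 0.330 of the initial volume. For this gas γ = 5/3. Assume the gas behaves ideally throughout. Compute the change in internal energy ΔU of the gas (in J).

V₁ = nRT₁/P₁ = 2.94×8.314×560/464 = 29.5 L.
Isobaric: P stays 464 kPa; V/T = const ⇒ T₂ = 185 K, V₂ = 9.74 L.
For an ideal gas ΔU = nCvΔT with Cv = (3/2)R = 12.5 J/(mol·K).
ΔU = 2.94×12.5×(185−560) = -13800 J.

-13800 J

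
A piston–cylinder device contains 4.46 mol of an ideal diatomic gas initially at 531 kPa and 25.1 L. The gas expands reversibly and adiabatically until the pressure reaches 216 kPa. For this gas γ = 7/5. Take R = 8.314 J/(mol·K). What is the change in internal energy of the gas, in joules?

-7550 J

T₁ = P₁V₁/(nR) = 531×25.1/(4.46×8.314) = 359 K.
Adiabatic: T₂/T₁ = (P₂/P₁)^((γ−1)/γ) ⇒ T₂ = 359×(0.407)^0.286 = 278 K; V₂ = 47.7 L.
For an ideal gas ΔU = nCvΔT with Cv = (5/2)R = 20.8 J/(mol·K).
ΔU = 4.46×20.8×(278−359) = -7550 J.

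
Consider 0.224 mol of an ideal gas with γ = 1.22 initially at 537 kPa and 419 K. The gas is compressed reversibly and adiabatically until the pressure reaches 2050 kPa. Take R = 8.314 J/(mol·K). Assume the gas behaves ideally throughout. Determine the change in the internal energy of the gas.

V₁ = nRT₁/P₁ = 0.224×8.314×419/537 = 1.45 L.
Adiabatic: T₂/T₁ = (P₂/P₁)^((γ−1)/γ) ⇒ T₂ = 419×(3.82)^0.180 = 533 K; V₂ = 0.485 L.
For an ideal gas ΔU = nCvΔT with Cv = R/(γ−1) = 37.8 J/(mol·K).
ΔU = 0.224×37.8×(533−419) = 969 J.

969 J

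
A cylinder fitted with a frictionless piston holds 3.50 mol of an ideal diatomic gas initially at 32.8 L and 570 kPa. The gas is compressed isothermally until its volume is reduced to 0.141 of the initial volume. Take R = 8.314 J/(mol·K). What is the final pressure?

T₁ = P₁V₁/(nR) = 570×32.8/(3.50×8.314) = 642 K.
Isothermal: T stays 642 K; PV = const ⇒ V₂ = 4.62 L, P₂ = 4040 kPa.

4040 kPa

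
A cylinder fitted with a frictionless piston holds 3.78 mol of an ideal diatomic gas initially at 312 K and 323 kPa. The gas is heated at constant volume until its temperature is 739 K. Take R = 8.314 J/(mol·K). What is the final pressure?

V₁ = nRT₁/P₁ = 3.78×8.314×312/323 = 30.4 L.
Isochoric: V stays 30.4 L; P/T = const ⇒ T₂ = 739 K, P₂ = 765 kPa.

765 kPa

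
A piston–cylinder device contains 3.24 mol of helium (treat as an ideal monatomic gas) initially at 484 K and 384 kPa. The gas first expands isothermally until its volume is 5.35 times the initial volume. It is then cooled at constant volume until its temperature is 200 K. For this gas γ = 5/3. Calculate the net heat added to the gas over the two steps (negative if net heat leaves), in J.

V₁ = nRT₁/P₁ = 3.24×8.314×484/384 = 34.0 L.
Step 1 — Isothermal: T stays 484 K; PV = const ⇒ V₂ = 182 L, P₂ = 71.8 kPa.
ΔU = 0 (ideal gas, T constant).
W = nRT ln(V₂/V₁) = 3.24×8.314×484×ln(5.35) = 21900 J.
Q = ΔU + W = 21900 J.
State after step 1: P = 71.8 kPa, V = 182 L, T = 484 K.
Step 2 — Isochoric: V stays 182 L; P/T = const ⇒ T₂ = 200 K, P₂ = 29.7 kPa.
W = 0 (no volume change).
ΔU = nCvΔT = 3.24×12.5×(200−484) = -11500 J.
Q = ΔU = -11500 J.
Net over both steps: W = 21900 J, Q = 10400 J, ΔU = -11500 J.

10400 J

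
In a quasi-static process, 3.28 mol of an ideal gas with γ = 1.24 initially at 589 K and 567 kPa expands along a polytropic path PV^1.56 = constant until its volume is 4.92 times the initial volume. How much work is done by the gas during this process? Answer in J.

16900 J

V₁ = nRT₁/P₁ = 3.28×8.314×589/567 = 28.3 L.
Polytropic n=1.56: T₂ = T₁(V₁/V₂)^(n−1) = 589×(0.203)^0.56 = 241 K; P₂ = P₁(V₁/V₂)^n = 47.2 kPa.
W = (P₁V₁−P₂V₂)/(n−1) = (567×28.3−47.2×139)/0.56 = 16900 J.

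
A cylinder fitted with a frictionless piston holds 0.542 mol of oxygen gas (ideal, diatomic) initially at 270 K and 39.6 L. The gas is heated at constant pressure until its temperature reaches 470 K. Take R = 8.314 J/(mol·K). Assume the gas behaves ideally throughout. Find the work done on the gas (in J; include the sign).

-901 J

P₁ = nRT₁/V₁ = 0.542×8.314×270/39.6 = 30.7 kPa.
Isobaric: P stays 30.7 kPa; V/T = const ⇒ T₂ = 470 K, V₂ = 68.9 L.
W = PΔV = 30.7×(68.9−39.6) kPa·L = 901 J.
Work done on the gas = −W_by = -901 J.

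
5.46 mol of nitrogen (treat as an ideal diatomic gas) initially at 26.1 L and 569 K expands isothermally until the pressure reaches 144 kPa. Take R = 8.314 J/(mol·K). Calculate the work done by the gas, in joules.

P₁ = nRT₁/V₁ = 5.46×8.314×569/26.1 = 990 kPa.
Isothermal: T stays 569 K; PV = const ⇒ V₂ = 179 L, P₂ = 144 kPa.
W = nRT ln(V₂/V₁) = 5.46×8.314×569×ln(6.87) = 49800 J.

49800 J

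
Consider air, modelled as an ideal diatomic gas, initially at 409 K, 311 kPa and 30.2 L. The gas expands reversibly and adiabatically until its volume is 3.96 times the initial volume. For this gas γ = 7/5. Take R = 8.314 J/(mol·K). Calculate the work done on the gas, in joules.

n = P₁V₁/(RT₁) = 311×30.2/(8.314×409) = 2.76 mol.
Adiabatic: TV^(γ−1) = const ⇒ T₂ = 409×(0.253)^0.400 = 236 K; PV^γ = const ⇒ P₂ = 45.3 kPa.
ΔU = nCvΔT = 2.76×20.8×(236−409) = -9940 J.
Q = 0 for an adiabatic process, so W = −ΔU = 9940 J.
Work done on the gas = −W_by = -9940 J.

-9940 J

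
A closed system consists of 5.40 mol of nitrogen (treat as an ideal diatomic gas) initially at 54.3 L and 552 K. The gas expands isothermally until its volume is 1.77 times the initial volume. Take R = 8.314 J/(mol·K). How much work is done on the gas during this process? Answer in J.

P₁ = nRT₁/V₁ = 5.40×8.314×552/54.3 = 456 kPa.
Isothermal: T stays 552 K; PV = const ⇒ V₂ = 96.1 L, P₂ = 258 kPa.
W = nRT ln(V₂/V₁) = 5.40×8.314×552×ln(1.77) = 14200 J.
Work done on the gas = −W_by = -14200 J.

-14200 J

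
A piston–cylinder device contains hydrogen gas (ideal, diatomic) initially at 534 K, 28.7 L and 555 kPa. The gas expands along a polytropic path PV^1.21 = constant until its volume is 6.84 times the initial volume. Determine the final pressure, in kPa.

54.2 kPa

Polytropic n=1.21: T₂ = T₁(V₁/V₂)^(n−1) = 534×(0.146)^0.21 = 357 K; P₂ = P₁(V₁/V₂)^n = 54.2 kPa.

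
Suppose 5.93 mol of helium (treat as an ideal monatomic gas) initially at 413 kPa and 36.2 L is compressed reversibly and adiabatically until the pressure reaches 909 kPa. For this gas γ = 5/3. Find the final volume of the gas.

22.5 L

T₁ = P₁V₁/(nR) = 413×36.2/(5.93×8.314) = 303 K.
Adiabatic: T₂/T₁ = (P₂/P₁)^((γ−1)/γ) ⇒ T₂ = 303×(2.20)^0.400 = 416 K; V₂ = 22.5 L.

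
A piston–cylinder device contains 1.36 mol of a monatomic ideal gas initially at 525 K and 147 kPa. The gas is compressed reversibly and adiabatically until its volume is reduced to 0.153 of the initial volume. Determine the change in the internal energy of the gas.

V₁ = nRT₁/P₁ = 1.36×8.314×525/147 = 40.4 L.
Adiabatic: TV^(γ−1) = const ⇒ T₂ = 525×(6.54)^0.667 = 1840 K; PV^γ = const ⇒ P₂ = 3360 kPa.
For an ideal gas ΔU = nCvΔT with Cv = (3/2)R = 12.5 J/(mol·K).
ΔU = 1.36×12.5×(1840−525) = 22200 J.

22200 J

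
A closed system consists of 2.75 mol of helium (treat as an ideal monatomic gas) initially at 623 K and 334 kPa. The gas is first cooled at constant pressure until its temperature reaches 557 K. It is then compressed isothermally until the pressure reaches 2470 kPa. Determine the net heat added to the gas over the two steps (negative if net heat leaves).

-29300 J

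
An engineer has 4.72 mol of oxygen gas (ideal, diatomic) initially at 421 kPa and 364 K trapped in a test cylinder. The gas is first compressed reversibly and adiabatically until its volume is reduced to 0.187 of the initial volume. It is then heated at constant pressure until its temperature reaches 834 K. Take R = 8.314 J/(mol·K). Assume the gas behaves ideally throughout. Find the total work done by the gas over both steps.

V₁ = nRT₁/P₁ = 4.72×8.314×364/421 = 33.9 L.
Step 1 — Adiabatic: TV^(γ−1) = const ⇒ T₂ = 364×(5.35)^0.400 = 712 K; PV^γ = const ⇒ P₂ = 4400 kPa.
ΔU = nCvΔT = 4.72×20.8×(712−364) = 34100 J.
Q = 0 for an adiabatic process, so W = −ΔU = -34100 J.
State after step 1: P = 4400 kPa, V = 6.34 L, T = 712 K.
Step 2 — Isobaric: P stays 4400 kPa; V/T = const ⇒ T₂ = 834 K, V₂ = 7.43 L.
W = PΔV = 4400×(7.43−6.34) kPa·L = 4790 J.
ΔU = nCvΔT = 4.72×20.8×(834−712) = 12000 J.
Q = ΔU + W = nCpΔT = 16800 J.
Net over both steps: W = -29300 J, Q = 16800 J, ΔU = 46100 J.

-29300 J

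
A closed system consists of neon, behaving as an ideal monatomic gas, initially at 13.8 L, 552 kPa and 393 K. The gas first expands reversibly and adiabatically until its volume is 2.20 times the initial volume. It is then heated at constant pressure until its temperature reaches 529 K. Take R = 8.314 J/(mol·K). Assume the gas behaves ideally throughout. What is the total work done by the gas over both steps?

n = P₁V₁/(RT₁) = 552×13.8/(8.314×393) = 2.33 mol.
Step 1 — Adiabatic: TV^(γ−1) = const ⇒ T₂ = 393×(0.455)^0.667 = 232 K; PV^γ = const ⇒ P₂ = 148 kPa.
ΔU = nCvΔT = 2.33×12.5×(232−393) = -4670 J.
Q = 0 for an adiabatic process, so W = −ΔU = 4670 J.
State after step 1: P = 148 kPa, V = 30.4 L, T = 232 K.
Step 2 — Isobaric: P stays 148 kPa; V/T = const ⇒ T₂ = 529 K, V₂ = 69.1 L.
W = PΔV = 148×(69.1−30.4) kPa·L = 5750 J.
ΔU = nCvΔT = 2.33×12.5×(529−232) = 8630 J.
Q = ΔU + W = nCpΔT = 14400 J.
Net over both steps: W = 10400 J, Q = 14400 J, ΔU = 3950 J.

10400 J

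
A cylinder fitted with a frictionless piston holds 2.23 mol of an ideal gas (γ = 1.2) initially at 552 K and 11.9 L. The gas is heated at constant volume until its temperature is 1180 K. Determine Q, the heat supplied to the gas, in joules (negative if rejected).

58200 J

P₁ = nRT₁/V₁ = 2.23×8.314×552/11.9 = 860 kPa.
Isochoric: V stays 11.9 L; P/T = const ⇒ T₂ = 1180 K, P₂ = 1840 kPa.
W = 0 (no volume change).
ΔU = nCvΔT = 2.23×41.6×(1180−552) = 58200 J.
Q = ΔU = 58200 J.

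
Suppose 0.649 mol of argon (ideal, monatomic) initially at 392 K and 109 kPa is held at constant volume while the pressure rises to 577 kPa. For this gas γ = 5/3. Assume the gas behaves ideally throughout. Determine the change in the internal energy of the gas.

V₁ = nRT₁/P₁ = 0.649×8.314×392/109 = 19.4 L.
Isochoric: V stays 19.4 L; P/T = const ⇒ T₂ = 2080 K, P₂ = 577 kPa.
For an ideal gas ΔU = nCvΔT with Cv = (3/2)R = 12.5 J/(mol·K).
ΔU = 0.649×12.5×(2080−392) = 13600 J.

13600 J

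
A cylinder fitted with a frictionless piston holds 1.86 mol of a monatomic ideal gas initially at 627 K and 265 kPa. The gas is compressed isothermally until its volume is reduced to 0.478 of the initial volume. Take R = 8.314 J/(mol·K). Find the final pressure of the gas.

554 kPa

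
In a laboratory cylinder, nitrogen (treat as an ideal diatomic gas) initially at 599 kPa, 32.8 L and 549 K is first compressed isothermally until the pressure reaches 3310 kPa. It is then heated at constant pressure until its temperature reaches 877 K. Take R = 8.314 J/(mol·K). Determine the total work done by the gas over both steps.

n = P₁V₁/(RT₁) = 599×32.8/(8.314×549) = 4.30 mol.
Step 1 — Isothermal: T stays 549 K; PV = const ⇒ V₂ = 5.94 L, P₂ = 3310 kPa.
ΔU = 0 (ideal gas, T constant).
W = nRT ln(V₂/V₁) = 4.30×8.314×549×ln(0.181) = -33600 J.
Q = ΔU + W = -33600 J.
State after step 1: P = 3310 kPa, V = 5.94 L, T = 549 K.
Step 2 — Isobaric: P stays 3310 kPa; V/T = const ⇒ T₂ = 877 K, V₂ = 9.48 L.
W = PΔV = 3310×(9.48−5.94) kPa·L = 11700 J.
ΔU = nCvΔT = 4.30×20.8×(877−549) = 29300 J.
Q = ΔU + W = nCpΔT = 41100 J.
Net over both steps: W = -21800 J, Q = 7500 J, ΔU = 29300 J.

-21800 J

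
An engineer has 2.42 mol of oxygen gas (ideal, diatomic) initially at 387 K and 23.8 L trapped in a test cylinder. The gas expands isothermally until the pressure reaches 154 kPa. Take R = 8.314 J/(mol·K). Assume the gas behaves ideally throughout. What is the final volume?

50.6 L

P₁ = nRT₁/V₁ = 2.42×8.314×387/23.8 = 327 kPa.
Isothermal: T stays 387 K; PV = const ⇒ V₂ = 50.6 L, P₂ = 154 kPa.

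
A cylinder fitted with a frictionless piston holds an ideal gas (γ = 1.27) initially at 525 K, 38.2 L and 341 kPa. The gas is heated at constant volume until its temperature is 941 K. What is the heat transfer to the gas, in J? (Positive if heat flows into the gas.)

38200 J

n = P₁V₁/(RT₁) = 341×38.2/(8.314×525) = 2.98 mol.
Isochoric: V stays 38.2 L; P/T = const ⇒ T₂ = 941 K, P₂ = 611 kPa.
W = 0 (no volume change).
ΔU = nCvΔT = 2.98×30.8×(941−525) = 38200 J.
Q = ΔU = 38200 J.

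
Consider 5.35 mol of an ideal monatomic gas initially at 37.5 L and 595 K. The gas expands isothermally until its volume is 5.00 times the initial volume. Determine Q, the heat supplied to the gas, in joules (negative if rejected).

42600 J

P₁ = nRT₁/V₁ = 5.35×8.314×595/37.5 = 706 kPa.
Isothermal: T stays 595 K; PV = const ⇒ V₂ = 188 L, P₂ = 141 kPa.
ΔU = 0 (ideal gas, T constant).
W = nRT ln(V₂/V₁) = 5.35×8.314×595×ln(5.00) = 42600 J.
Q = ΔU + W = 42600 J.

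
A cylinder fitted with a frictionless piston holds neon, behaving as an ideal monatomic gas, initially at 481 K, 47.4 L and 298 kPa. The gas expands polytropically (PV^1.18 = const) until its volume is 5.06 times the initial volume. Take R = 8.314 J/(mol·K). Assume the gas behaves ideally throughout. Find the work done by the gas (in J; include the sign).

19900 J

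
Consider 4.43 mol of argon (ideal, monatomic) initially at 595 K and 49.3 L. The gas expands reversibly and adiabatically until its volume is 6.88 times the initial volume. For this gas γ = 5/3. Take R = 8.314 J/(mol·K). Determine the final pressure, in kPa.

17.9 kPa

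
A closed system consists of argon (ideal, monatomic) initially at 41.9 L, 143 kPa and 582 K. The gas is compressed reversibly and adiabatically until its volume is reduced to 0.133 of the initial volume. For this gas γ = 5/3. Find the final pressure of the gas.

4130 kPa

Adiabatic: TV^(γ−1) = const ⇒ T₂ = 582×(7.52)^0.667 = 2230 K; PV^γ = const ⇒ P₂ = 4130 kPa.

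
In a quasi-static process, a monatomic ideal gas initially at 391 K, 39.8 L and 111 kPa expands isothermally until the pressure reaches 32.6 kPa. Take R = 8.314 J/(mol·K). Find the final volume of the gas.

Isothermal: T stays 391 K; PV = const ⇒ V₂ = 136 L, P₂ = 32.6 kPa.

136 L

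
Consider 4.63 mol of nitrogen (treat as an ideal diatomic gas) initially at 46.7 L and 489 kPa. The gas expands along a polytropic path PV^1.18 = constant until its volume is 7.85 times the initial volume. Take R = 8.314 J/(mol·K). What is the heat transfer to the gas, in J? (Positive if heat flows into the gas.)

21600 J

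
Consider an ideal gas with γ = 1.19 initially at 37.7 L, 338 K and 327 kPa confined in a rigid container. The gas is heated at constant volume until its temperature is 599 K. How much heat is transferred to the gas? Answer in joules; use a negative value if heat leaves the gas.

n = P₁V₁/(RT₁) = 327×37.7/(8.314×338) = 4.39 mol.
Isochoric: V stays 37.7 L; P/T = const ⇒ T₂ = 599 K, P₂ = 580 kPa.
W = 0 (no volume change).
ΔU = nCvΔT = 4.39×43.8×(599−338) = 50100 J.
Q = ΔU = 50100 J.

50100 J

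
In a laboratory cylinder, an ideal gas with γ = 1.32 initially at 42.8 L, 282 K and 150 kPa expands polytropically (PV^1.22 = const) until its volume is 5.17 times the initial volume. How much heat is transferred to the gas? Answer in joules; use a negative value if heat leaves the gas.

2770 J

n = P₁V₁/(RT₁) = 150×42.8/(8.314×282) = 2.74 mol.
Polytropic n=1.22: T₂ = T₁(V₁/V₂)^(n−1) = 282×(0.193)^0.22 = 196 K; P₂ = P₁(V₁/V₂)^n = 20.2 kPa.
W = (P₁V₁−P₂V₂)/(n−1) = (150×42.8−20.2×221)/0.22 = 8850 J.
ΔU = nCvΔT = 2.74×26.0×(196−282) = -6090 J.
Q = ΔU + W = 2770 J.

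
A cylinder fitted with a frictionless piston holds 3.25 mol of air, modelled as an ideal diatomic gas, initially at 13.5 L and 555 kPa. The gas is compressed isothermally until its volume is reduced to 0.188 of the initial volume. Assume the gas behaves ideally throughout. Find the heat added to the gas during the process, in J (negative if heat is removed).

T₁ = P₁V₁/(nR) = 555×13.5/(3.25×8.314) = 277 K.
Isothermal: T stays 277 K; PV = const ⇒ V₂ = 2.54 L, P₂ = 2950 kPa.
ΔU = 0 (ideal gas, T constant).
W = nRT ln(V₂/V₁) = 3.25×8.314×277×ln(0.188) = -12500 J.
Q = ΔU + W = -12500 J.

-12500 J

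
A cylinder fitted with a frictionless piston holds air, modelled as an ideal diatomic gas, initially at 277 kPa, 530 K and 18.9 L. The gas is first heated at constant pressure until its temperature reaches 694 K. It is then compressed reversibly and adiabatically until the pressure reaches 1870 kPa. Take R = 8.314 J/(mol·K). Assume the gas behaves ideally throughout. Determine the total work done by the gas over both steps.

-10800 J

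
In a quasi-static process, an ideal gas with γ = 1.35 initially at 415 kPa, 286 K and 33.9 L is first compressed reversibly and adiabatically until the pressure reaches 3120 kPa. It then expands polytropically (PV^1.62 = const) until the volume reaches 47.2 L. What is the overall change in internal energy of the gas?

-18300 J

n = P₁V₁/(RT₁) = 415×33.9/(8.314×286) = 5.92 mol.
Step 1 — Adiabatic: T₂/T₁ = (P₂/P₁)^((γ−1)/γ) ⇒ T₂ = 286×(7.52)^0.259 = 483 K; V₂ = 7.61 L.
ΔU = nCvΔT = 5.92×23.8×(483−286) = 27600 J.
Q = 0 for an adiabatic process, so W = −ΔU = -27600 J.
State after step 1: P = 3120 kPa, V = 7.61 L, T = 483 K.
Step 2 — Polytropic n=1.62: T₂ = T₁(V₁/V₂)^(n−1) = 483×(0.161)^0.62 = 156 K; P₂ = P₁(V₁/V₂)^n = 162 kPa.
W = (P₁V₁−P₂V₂)/(n−1) = (3120×7.61−162×47.2)/0.62 = 25900 J.
ΔU = nCvΔT = 5.92×23.8×(156−483) = -45900 J.
Q = ΔU + W = -20000 J.
Net over both steps: W = -1680 J, Q = -20000 J, ΔU = -18300 J.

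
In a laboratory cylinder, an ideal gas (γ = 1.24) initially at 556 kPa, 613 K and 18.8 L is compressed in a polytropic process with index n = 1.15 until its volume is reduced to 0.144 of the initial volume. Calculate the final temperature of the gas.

820 K

Polytropic n=1.15: T₂ = T₁(V₁/V₂)^(n−1) = 613×(6.94)^0.15 = 820 K; P₂ = P₁(V₁/V₂)^n = 5160 kPa.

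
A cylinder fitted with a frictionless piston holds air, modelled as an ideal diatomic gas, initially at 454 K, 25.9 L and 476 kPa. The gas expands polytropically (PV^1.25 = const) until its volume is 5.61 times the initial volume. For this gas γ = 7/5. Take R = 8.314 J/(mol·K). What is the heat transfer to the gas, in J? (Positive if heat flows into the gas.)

6480 J

n = P₁V₁/(RT₁) = 476×25.9/(8.314×454) = 3.27 mol.
Polytropic n=1.25: T₂ = T₁(V₁/V₂)^(n−1) = 454×(0.178)^0.25 = 295 K; P₂ = P₁(V₁/V₂)^n = 55.1 kPa.
W = (P₁V₁−P₂V₂)/(n−1) = (476×25.9−55.1×145)/0.25 = 17300 J.
ΔU = nCvΔT = 3.27×20.8×(295−454) = -10800 J.
Q = ΔU + W = 6480 J.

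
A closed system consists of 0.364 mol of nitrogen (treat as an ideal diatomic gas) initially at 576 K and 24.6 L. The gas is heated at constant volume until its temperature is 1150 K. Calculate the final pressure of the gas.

P₁ = nRT₁/V₁ = 0.364×8.314×576/24.6 = 70.9 kPa.
Isochoric: V stays 24.6 L; P/T = const ⇒ T₂ = 1150 K, P₂ = 141 kPa.

141 kPa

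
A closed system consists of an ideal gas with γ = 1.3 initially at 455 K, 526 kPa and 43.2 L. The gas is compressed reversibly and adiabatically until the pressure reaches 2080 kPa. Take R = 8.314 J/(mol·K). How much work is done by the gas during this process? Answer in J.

-28300 J

n = P₁V₁/(RT₁) = 526×43.2/(8.314×455) = 6.01 mol.
Adiabatic: T₂/T₁ = (P₂/P₁)^((γ−1)/γ) ⇒ T₂ = 455×(3.95)^0.231 = 625 K; V₂ = 15.0 L.
ΔU = nCvΔT = 6.01×27.7×(625−455) = 28300 J.
Q = 0 for an adiabatic process, so W = −ΔU = -28300 J.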